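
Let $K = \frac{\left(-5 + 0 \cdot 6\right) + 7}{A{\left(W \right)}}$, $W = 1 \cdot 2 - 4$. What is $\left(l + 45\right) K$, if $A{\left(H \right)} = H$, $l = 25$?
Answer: $-70$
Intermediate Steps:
$W = -2$ ($W = 2 - 4 = -2$)
$K = -1$ ($K = \frac{\left(-5 + 0 \cdot 6\right) + 7}{-2} = \left(\left(-5 + 0\right) + 7\right) \left(- \frac{1}{2}\right) = \left(-5 + 7\right) \left(- \frac{1}{2}\right) = 2 \left(- \frac{1}{2}\right) = -1$)
$\left(l + 45\right) K = \left(25 + 45\right) \left(-1\right) = 70 \left(-1\right) = -70$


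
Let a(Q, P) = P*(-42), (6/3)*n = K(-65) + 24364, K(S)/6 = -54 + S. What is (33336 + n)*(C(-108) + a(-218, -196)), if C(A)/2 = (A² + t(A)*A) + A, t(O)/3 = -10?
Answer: 1708169664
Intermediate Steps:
t(O) = -30 (t(O) = 3*(-10) = -30)
K(S) = -324 + 6*S (K(S) = 6*(-54 + S) = -324 + 6*S)
C(A) = -58*A + 2*A² (C(A) = 2*((A² - 30*A) + A) = 2*(A² - 29*A) = -58*A + 2*A²)
n = 11825 (n = ((-324 + 6*(-65)) + 24364)/2 = ((-324 - 390) + 24364)/2 = (-714 + 24364)/2 = (½)*23650 = 11825)
a(Q, P) = -42*P
(33336 + n)*(C(-108) + a(-218, -196)) = (33336 + 11825)*(2*(-108)*(-29 - 108) - 42*(-196)) = 45161*(2*(-108)*(-137) + 8232) = 45161*(29592 + 8232) = 45161*37824 = 1708169664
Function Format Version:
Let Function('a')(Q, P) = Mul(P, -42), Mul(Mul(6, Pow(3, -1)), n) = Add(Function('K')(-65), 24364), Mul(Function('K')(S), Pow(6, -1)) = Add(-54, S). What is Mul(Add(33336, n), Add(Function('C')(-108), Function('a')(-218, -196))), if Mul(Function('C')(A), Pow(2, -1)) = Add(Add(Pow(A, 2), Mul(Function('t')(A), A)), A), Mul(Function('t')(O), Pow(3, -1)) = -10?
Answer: 1708169664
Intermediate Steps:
Function('t')(O) = -30 (Function('t')(O) = Mul(3, -10) = -30)
Function('K')(S) = Add(-324, Mul(6, S)) (Function('K')(S) = Mul(6, Add(-54, S)) = Add(-324, Mul(6, S)))
Function('C')(A) = Add(Mul(-58, A), Mul(2, Pow(A, 2))) (Function('C')(A) = Mul(2, Add(Add(Pow(A, 2), Mul(-30, A)), A)) = Mul(2, Add(Pow(A, 2), Mul(-29, A))) = Add(Mul(-58, A), Mul(2, Pow(A, 2))))
n = 11825 (n = Mul(Rational(1, 2), Add(Add(-324, Mul(6, -65)), 24364)) = Mul(Rational(1, 2), Add(Add(-324, -390), 24364)) = Mul(Rational(1, 2), Add(-714, 24364)) = Mul(Rational(1, 2), 23650) = 11825)
Function('a')(Q, P) = Mul(-42, P)
Mul(Add(33336, n), Add(Function('C')(-108), Function('a')(-218, -196))) = Mul(Add(33336, 11825), Add(Mul(2, -108, Add(-29, -108)), Mul(-42, -196))) = Mul(45161, Add(Mul(2, -108, -137), 8232)) = Mul(45161, Add(29592, 8232)) = Mul(45161, 37824) = 1708169664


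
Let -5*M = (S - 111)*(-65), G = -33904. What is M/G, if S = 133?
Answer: -11/1304 ≈ -0.0084356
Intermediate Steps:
M = 286 (M = -(133 - 111)*(-65)/5 = -22*(-65)/5 = -⅕*(-1430) = 286)
M/G = 286/(-33904) = 286*(-1/33904) = -11/1304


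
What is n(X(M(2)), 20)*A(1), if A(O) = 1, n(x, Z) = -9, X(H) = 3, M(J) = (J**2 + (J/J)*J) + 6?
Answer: -9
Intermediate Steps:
M(J) = 6 + J + J**2 (M(J) = (J**2 + 1*J) + 6 = (J**2 + J) + 6 = (J + J**2) + 6 = 6 + J + J**2)
n(X(M(2)), 20)*A(1) = -9*1 = -9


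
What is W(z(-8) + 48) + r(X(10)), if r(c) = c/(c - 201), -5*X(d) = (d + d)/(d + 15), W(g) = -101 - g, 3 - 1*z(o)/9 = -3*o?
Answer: 201164/5029 ≈ 40.001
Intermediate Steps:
z(o) = 27 + 27*o (z(o) = 27 - (-27)*o = 27 + 27*o)
X(d) = -2*d/(5*(15 + d)) (X(d) = -(d + d)/(5*(d + 15)) = -2*d/(5*(15 + d)))
r(c) = c/(-201 + c)
W(z(-8) + 48) + r(X(10)) = (-101 - ((27 + 27*(-8)) + 48)) + (-2*10/(75 + 5*10))/(-201 - 2*10/(75 + 5*10)) = (-101 - ((27 - 216) + 48)) + (-2*10/(75 + 50))/(-201 - 2*10/(75 + 50)) = (-101 - (-189 + 48)) + (-2*10/125)/(-201 - 2*10/125) = (-101 - 1*(-141)) + (-2*10*1/125)/(-201 - 2*10*1/125) = (-101 + 141) - 4/(25*(-201 - 4/25)) = 40 - 4/(25*(-5029/25)) = 40 - 4/25*(-25/5029) = 40 + 4/5029 = 201164/5029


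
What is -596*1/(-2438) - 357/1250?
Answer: -62683/1523750 ≈ -0.041137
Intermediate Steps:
-596*1/(-2438) - 357/1250 = -596*(-1/2438) - 357*1/1250 = 298/1219 - 357/1250 = -62683/1523750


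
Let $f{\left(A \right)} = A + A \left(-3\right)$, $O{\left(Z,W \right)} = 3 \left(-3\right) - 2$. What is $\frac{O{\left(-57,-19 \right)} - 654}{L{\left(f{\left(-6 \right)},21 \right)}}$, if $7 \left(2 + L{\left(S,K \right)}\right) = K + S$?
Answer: $-245$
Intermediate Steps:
$O{\left(Z,W \right)} = -11$ ($O{\left(Z,W \right)} = -9 - 2 = -11$)
$f{\left(A \right)} = - 2 A$ ($f{\left(A \right)} = A - 3 A = - 2 A$)
$L{\left(S,K \right)} = -2 + \frac{K}{7} + \frac{S}{7}$ ($L{\left(S,K \right)} = -2 + \frac{K + S}{7} = -2 + \left(\frac{K}{7} + \frac{S}{7}\right) = -2 + \frac{K}{7} + \frac{S}{7}$)
$\frac{O{\left(-57,-19 \right)} - 654}{L{\left(f{\left(-6 \right)},21 \right)}} = \frac{-11 - 654}{-2 + \frac{1}{7} \cdot 21 + \frac{\left(-2\right) \left(-6\right)}{7}} = - \frac{665}{-2 + 3 + \frac{1}{7} \cdot 12} = - \frac{665}{-2 + 3 + \frac{12}{7}} = - \frac{665}{\frac{19}{7}} = \left(-665\right) \frac{7}{19} = -245$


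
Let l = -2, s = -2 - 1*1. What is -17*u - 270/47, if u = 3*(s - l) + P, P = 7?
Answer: -3466/47 ≈ -73.745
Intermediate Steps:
s = -3 (s = -2 - 1 = -3)
u = 4 (u = 3*(-3 - 1*(-2)) + 7 = 3*(-3 + 2) + 7 = 3*(-1) + 7 = -3 + 7 = 4)
-17*u - 270/47 = -17*4 - 270/47 = -68 - 270*1/47 = -68 - 270/47 = -3466/47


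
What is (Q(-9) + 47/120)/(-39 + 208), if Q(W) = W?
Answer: -1033/20280 ≈ -0.050937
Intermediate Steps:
(Q(-9) + 47/120)/(-39 + 208) = (-9 + 47/120)/(-39 + 208) = (-9 + 47*(1/120))/169 = (-9 + 47/120)/169 = (1/169)*(-1033/120) = -1033/20280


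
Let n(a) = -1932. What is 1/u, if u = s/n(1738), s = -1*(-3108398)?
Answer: -966/1554199 ≈ -0.00062154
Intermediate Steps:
s = 3108398
u = -1554199/966 (u = 3108398/(-1932) = 3108398*(-1/1932) = -1554199/966 ≈ -1608.9)
1/u = 1/(-1554199/966) = -966/1554199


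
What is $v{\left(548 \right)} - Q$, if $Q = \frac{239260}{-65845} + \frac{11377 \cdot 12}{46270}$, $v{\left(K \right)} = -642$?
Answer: $- \frac{195386697488}{304664815} \approx -641.32$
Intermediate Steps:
$Q = - \frac{208113742}{304664815}$ ($Q = 239260 \left(- \frac{1}{65845}\right) + 136524 \cdot \frac{1}{46270} = - \frac{47852}{13169} + \frac{68262}{23135} = - \frac{208113742}{304664815} \approx -0.68309$)
$v{\left(548 \right)} - Q = -642 - - \frac{208113742}{304664815} = -642 + \frac{208113742}{304664815} = - \frac{195386697488}{304664815}$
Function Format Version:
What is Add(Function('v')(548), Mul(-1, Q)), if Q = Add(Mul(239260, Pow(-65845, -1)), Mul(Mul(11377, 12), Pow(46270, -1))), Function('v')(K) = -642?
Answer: Rational(-195386697488, 304664815) ≈ -641.32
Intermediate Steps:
Q = Rational(-208113742, 304664815) (Q = Add(Mul(239260, Rational(-1, 65845)), Mul(136524, Rational(1, 46270))) = Add(Rational(-47852, 13169), Rational(68262, 23135)) = Rational(-208113742, 304664815) ≈ -0.68309)
Add(Function('v')(548), Mul(-1, Q)) = Add(-642, Mul(-1, Rational(-208113742, 304664815))) = Add(-642, Rational(208113742, 304664815)) = Rational(-195386697488, 304664815)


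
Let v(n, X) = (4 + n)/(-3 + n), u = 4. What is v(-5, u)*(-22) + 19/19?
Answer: -7/4 ≈ -1.7500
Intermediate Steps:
v(n, X) = (4 + n)/(-3 + n)
v(-5, u)*(-22) + 19/19 = ((4 - 5)/(-3 - 5))*(-22) + 19/19 = (-1/(-8))*(-22) + 19*(1/19) = -1/8*(-1)*(-22) + 1 = (1/8)*(-22) + 1 = -11/4 + 1 = -7/4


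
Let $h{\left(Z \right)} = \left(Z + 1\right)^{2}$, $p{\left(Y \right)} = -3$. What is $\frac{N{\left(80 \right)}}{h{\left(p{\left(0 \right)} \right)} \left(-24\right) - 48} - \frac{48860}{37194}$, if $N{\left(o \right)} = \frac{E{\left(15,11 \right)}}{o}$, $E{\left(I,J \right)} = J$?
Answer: $- \frac{93879389}{71412480} \approx -1.3146$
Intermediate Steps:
$h{\left(Z \right)} = \left(1 + Z\right)^{2}$
$N{\left(o \right)} = \frac{11}{o}$
$\frac{N{\left(80 \right)}}{h{\left(p{\left(0 \right)} \right)} \left(-24\right) - 48} - \frac{48860}{37194} = \frac{11 \cdot \frac{1}{80}}{\left(1 - 3\right)^{2} \left(-24\right) - 48} - \frac{48860}{37194} = \frac{11 \cdot \frac{1}{80}}{\left(-2\right)^{2} \left(-24\right) - 48} - \frac{24430}{18597} = \frac{11}{80 \left(4 \left(-24\right) - 48\right)} - \frac{24430}{18597} = \frac{11}{80 \left(-96 - 48\right)} - \frac{24430}{18597} = \frac{11}{80 \left(-144\right)} - \frac{24430}{18597} = \frac{11}{80} \left(- \frac{1}{144}\right) - \frac{24430}{18597} = - \frac{11}{11520} - \frac{24430}{18597} = - \frac{93879389}{71412480}$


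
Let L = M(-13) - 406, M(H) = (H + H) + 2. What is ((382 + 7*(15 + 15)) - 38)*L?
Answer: -238220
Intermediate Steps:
M(H) = 2 + 2*H (M(H) = 2*H + 2 = 2 + 2*H)
L = -430 (L = (2 + 2*(-13)) - 406 = (2 - 26) - 406 = -24 - 406 = -430)
((382 + 7*(15 + 15)) - 38)*L = ((382 + 7*(15 + 15)) - 38)*(-430) = ((382 + 7*30) - 38)*(-430) = ((382 + 210) - 38)*(-430) = (592 - 38)*(-430) = 554*(-430) = -238220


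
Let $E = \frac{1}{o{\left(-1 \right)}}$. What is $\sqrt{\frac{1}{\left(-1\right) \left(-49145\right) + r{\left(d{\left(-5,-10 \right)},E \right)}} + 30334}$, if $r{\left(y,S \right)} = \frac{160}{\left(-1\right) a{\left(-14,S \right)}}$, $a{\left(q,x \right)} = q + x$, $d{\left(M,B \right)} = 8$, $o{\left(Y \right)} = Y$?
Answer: $\frac{\sqrt{659658819486127}}{147467} \approx 174.17$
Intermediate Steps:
$E = -1$ ($E = \frac{1}{-1} = -1$)
$r{\left(y,S \right)} = \frac{160}{14 - S}$ ($r{\left(y,S \right)} = \frac{160}{\left(-1\right) \left(-14 + S\right)} = \frac{160}{14 - S}$)
$\sqrt{\frac{1}{\left(-1\right) \left(-49145\right) + r{\left(d{\left(-5,-10 \right)},E \right)}} + 30334} = \sqrt{\frac{1}{\left(-1\right) \left(-49145\right) - \frac{160}{-14 - 1}} + 30334} = \sqrt{\frac{1}{49145 - \frac{160}{-15}} + 30334} = \sqrt{\frac{1}{49145 - - \frac{32}{3}} + 30334} = \sqrt{\frac{1}{49145 + \frac{32}{3}} + 30334} = \sqrt{\frac{1}{\frac{147467}{3}} + 30334} = \sqrt{\frac{3}{147467} + 30334} = \sqrt{\frac{4473263981}{147467}} = \frac{\sqrt{659658819486127}}{147467}$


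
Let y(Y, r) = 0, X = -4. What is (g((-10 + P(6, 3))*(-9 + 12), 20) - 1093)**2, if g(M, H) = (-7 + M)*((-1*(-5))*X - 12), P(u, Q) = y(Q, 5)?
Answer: 8281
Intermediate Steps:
P(u, Q) = 0
g(M, H) = 224 - 32*M (g(M, H) = (-7 + M)*(-1*(-5)*(-4) - 12) = (-7 + M)*(5*(-4) - 12) = (-7 + M)*(-20 - 12) = (-7 + M)*(-32) = 224 - 32*M)
(g((-10 + P(6, 3))*(-9 + 12), 20) - 1093)**2 = ((224 - 32*(-10 + 0)*(-9 + 12)) - 1093)**2 = ((224 - (-320)*3) - 1093)**2 = ((224 - 32*(-30)) - 1093)**2 = ((224 + 960) - 1093)**2 = (1184 - 1093)**2 = 91**2 = 8281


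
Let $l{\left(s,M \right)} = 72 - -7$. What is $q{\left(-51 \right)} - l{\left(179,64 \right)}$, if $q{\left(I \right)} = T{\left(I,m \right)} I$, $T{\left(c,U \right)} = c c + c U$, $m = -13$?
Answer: $-166543$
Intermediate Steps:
$T{\left(c,U \right)} = c^{2} + U c$
$l{\left(s,M \right)} = 79$ ($l{\left(s,M \right)} = 72 + 7 = 79$)
$q{\left(I \right)} = I^{2} \left(-13 + I\right)$ ($q{\left(I \right)} = I \left(-13 + I\right) I = I^{2} \left(-13 + I\right)$)
$q{\left(-51 \right)} - l{\left(179,64 \right)} = \left(-51\right)^{2} \left(-13 - 51\right) - 79 = 2601 \left(-64\right) - 79 = -166464 - 79 = -166543$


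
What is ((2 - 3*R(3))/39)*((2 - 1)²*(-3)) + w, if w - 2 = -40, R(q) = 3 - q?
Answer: -496/13 ≈ -38.154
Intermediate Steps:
w = -38 (w = 2 - 40 = -38)
((2 - 3*R(3))/39)*((2 - 1)²*(-3)) + w = ((2 - 3*(3 - 1*3))/39)*((2 - 1)²*(-3)) - 38 = ((2 - 3*(3 - 3))*(1/39))*(1²*(-3)) - 38 = ((2 - 3*0)*(1/39))*(1*(-3)) - 38 = ((2 + 0)*(1/39))*(-3) - 38 = (2*(1/39))*(-3) - 38 = (2/39)*(-3) - 38 = -2/13 - 38 = -496/13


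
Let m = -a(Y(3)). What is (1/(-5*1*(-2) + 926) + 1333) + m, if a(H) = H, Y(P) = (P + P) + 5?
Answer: 1237393/936 ≈ 1322.0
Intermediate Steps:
Y(P) = 5 + 2*P (Y(P) = 2*P + 5 = 5 + 2*P)
m = -11 (m = -(5 + 2*3) = -(5 + 6) = -1*11 = -11)
(1/(-5*1*(-2) + 926) + 1333) + m = (1/(-5*1*(-2) + 926) + 1333) - 11 = (1/(-5*(-2) + 926) + 1333) - 11 = (1/(10 + 926) + 1333) - 11 = (1/936 + 1333) - 11 = 1247689/936 - 11 = 1237393/936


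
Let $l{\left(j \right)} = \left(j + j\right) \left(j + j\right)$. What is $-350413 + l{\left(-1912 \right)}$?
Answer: $14272563$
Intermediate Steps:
$l{\left(j \right)} = 4 j^{2}$ ($l{\left(j \right)} = 2 j 2 j = 4 j^{2}$)
$-350413 + l{\left(-1912 \right)} = -350413 + 4 \left(-1912\right)^{2} = -350413 + 4 \cdot 3655744 = -350413 + 14622976 = 14272563$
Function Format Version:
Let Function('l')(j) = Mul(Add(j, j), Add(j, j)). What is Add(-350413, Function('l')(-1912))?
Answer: 14272563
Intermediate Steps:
Function('l')(j) = Mul(4, Pow(j, 2)) (Function('l')(j) = Mul(Mul(2, j), Mul(2, j)) = Mul(4, Pow(j, 2)))
Add(-350413, Function('l')(-1912)) = Add(-350413, Mul(4, Pow(-1912, 2))) = Add(-350413, Mul(4, 3655744)) = Add(-350413, 14622976) = 14272563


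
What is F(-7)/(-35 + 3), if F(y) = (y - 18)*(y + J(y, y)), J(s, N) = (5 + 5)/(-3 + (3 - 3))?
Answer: -775/96 ≈ -8.0729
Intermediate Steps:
J(s, N) = -10/3 (J(s, N) = 10/(-3 + 0) = 10/(-3) = 10*(-1/3) = -10/3)
F(y) = (-18 + y)*(-10/3 + y) (F(y) = (y - 18)*(y - 10/3) = (-18 + y)*(-10/3 + y))
F(-7)/(-35 + 3) = (60 + (-7)**2 - 64/3*(-7))/(-35 + 3) = (60 + 49 + 448/3)/(-32) = -1/32*775/3 = -775/96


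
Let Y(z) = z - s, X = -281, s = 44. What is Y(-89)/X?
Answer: 133/281 ≈ 0.47331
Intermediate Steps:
Y(z) = -44 + z (Y(z) = z - 1*44 = z - 44 = -44 + z)
Y(-89)/X = (-44 - 89)/(-281) = -133*(-1/281) = 133/281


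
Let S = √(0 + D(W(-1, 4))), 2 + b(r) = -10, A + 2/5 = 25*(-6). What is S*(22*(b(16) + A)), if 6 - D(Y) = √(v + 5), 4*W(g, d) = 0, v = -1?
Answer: -35728/5 ≈ -7145.6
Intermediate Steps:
W(g, d) = 0 (W(g, d) = (¼)*0 = 0)
A = -752/5 (A = -⅖ + 25*(-6) = -⅖ - 150 = -752/5 ≈ -150.40)
b(r) = -12 (b(r) = -2 - 10 = -12)
D(Y) = 4 (D(Y) = 6 - √(-1 + 5) = 6 - √4 = 6 - 1*2 = 6 - 2 = 4)
S = 2 (S = √(0 + 4) = √4 = 2)
S*(22*(b(16) + A)) = 2*(22*(-12 - 752/5)) = 2*(22*(-812/5)) = 2*(-17864/5) = -35728/5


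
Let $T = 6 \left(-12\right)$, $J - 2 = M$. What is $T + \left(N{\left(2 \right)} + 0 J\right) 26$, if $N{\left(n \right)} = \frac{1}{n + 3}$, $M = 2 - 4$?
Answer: $- \frac{334}{5} \approx -66.8$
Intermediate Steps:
$M = -2$
$J = 0$ ($J = 2 - 2 = 0$)
$N{\left(n \right)} = \frac{1}{3 + n}$
$T = -72$
$T + \left(N{\left(2 \right)} + 0 J\right) 26 = -72 + \left(\frac{1}{3 + 2} + 0 \cdot 0\right) 26 = -72 + \left(\frac{1}{5} + 0\right) 26 = -72 + \frac{1}{5} \cdot 26 = -72 + \frac{26}{5} = - \frac{334}{5}$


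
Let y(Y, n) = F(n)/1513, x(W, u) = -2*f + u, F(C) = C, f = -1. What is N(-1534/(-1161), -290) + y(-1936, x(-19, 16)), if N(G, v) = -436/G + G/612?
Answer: -8002282276543/24251522958 ≈ -329.97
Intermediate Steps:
N(G, v) = -436/G + G/612 (N(G, v) = -436/G + G*(1/612) = -436/G + G/612)
x(W, u) = 2 + u (x(W, u) = -2*(-1) + u = 2 + u)
y(Y, n) = n/1513
N(-1534/(-1161), -290) + y(-1936, x(-19, 16)) = (-436/((-1534/(-1161))) + (-1534/(-1161))/612) + (2 + 16)/1513 = (-436/((-1534*(-1/1161))) + (-1534*(-1/1161))/612) + (1/1513)*18 = (-436/1534/1161 + (1/612)*(1534/1161)) + 18/1513 = (-436*1161/1534 + 767/355266) + 18/1513 = (-253098/767 + 767/355266) + 18/1513 = -89916525779/272489022 + 18/1513 = -8002282276543/24251522958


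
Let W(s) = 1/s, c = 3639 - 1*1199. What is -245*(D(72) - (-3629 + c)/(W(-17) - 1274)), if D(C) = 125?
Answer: -658354690/21659 ≈ -30396.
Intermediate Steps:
c = 2440 (c = 3639 - 1199 = 2440)
-245*(D(72) - (-3629 + c)/(W(-17) - 1274)) = -245*(125 - (-3629 + 2440)/(1/(-17) - 1274)) = -245*(125 - (-1189)/(-1/17 - 1274)) = -245*(125 - (-1189)/(-21659/17)) = -245*(125 - (-1189)*(-17)/21659) = -245*(125 - 1*20213/21659) = -245*(125 - 20213/21659) = -245*2687162/21659 = -658354690/21659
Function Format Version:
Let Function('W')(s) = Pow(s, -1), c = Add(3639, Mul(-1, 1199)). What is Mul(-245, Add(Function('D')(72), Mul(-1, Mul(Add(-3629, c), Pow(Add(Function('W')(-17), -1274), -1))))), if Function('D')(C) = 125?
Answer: Rational(-658354690, 21659) ≈ -30396.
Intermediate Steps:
c = 2440 (c = Add(3639, -1199) = 2440)
Mul(-245, Add(Function('D')(72), Mul(-1, Mul(Add(-3629, c), Pow(Add(Function('W')(-17), -1274), -1))))) = Mul(-245, Add(125, Mul(-1, Mul(Add(-3629, 2440), Pow(Add(Pow(-17, -1), -1274), -1))))) = Mul(-245, Add(125, Mul(-1, Mul(-1189, Pow(Add(Rational(-1, 17), -1274), -1))))) = Mul(-245, Add(125, Mul(-1, Mul(-1189, Pow(Rational(-21659, 17), -1))))) = Mul(-245, Add(125, Mul(-1, Mul(-1189, Rational(-17, 21659))))) = Mul(-245, Add(125, Mul(-1, Rational(20213, 21659)))) = Mul(-245, Add(125, Rational(-20213, 21659))) = Mul(-245, Rational(2687162, 21659)) = Rational(-658354690, 21659)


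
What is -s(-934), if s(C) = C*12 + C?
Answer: 12142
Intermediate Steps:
s(C) = 13*C (s(C) = 12*C + C = 13*C)
-s(-934) = -13*(-934) = -1*(-12142) = 12142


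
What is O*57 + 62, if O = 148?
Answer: 8498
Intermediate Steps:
O*57 + 62 = 148*57 + 62 = 8436 + 62 = 8498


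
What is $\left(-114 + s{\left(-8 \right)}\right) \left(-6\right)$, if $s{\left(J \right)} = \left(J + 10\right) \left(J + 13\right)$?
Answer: $624$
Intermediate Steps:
$s{\left(J \right)} = \left(10 + J\right) \left(13 + J\right)$
$\left(-114 + s{\left(-8 \right)}\right) \left(-6\right) = \left(-114 + \left(130 + \left(-8\right)^{2} + 23 \left(-8\right)\right)\right) \left(-6\right) = \left(-114 + \left(130 + 64 - 184\right)\right) \left(-6\right) = \left(-114 + 10\right) \left(-6\right) = \left(-104\right) \left(-6\right) = 624$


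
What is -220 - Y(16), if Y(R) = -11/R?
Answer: -3509/16 ≈ -219.31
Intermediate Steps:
-220 - Y(16) = -220 - (-11)/16 = -220 - 1*(-11/16) = -220 + 11/16 = -3509/16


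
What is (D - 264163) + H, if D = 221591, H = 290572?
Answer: 248000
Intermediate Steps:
(D - 264163) + H = (221591 - 264163) + 290572 = -42572 + 290572 = 248000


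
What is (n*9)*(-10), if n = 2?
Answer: -180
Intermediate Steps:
(n*9)*(-10) = (2*9)*(-10) = 18*(-10) = -180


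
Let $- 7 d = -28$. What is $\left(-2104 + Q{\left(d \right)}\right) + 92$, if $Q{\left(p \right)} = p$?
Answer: $-2008$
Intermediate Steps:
$d = 4$ ($d = \left(- \frac{1}{7}\right) \left(-28\right) = 4$)
$\left(-2104 + Q{\left(d \right)}\right) + 92 = \left(-2104 + 4\right) + 92 = -2100 + 92 = -2008$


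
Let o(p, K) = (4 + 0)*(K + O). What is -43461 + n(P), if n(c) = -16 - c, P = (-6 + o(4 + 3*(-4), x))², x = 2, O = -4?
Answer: -43673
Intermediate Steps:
o(p, K) = -16 + 4*K (o(p, K) = (4 + 0)*(K - 4) = 4*(-4 + K) = -16 + 4*K)
P = 196 (P = (-6 + (-16 + 4*2))² = (-6 + (-16 + 8))² = (-6 - 8)² = (-14)² = 196)
-43461 + n(P) = -43461 + (-16 - 1*196) = -43461 + (-16 - 196) = -43461 - 212 = -43673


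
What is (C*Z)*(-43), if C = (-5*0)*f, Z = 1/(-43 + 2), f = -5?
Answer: 0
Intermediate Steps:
Z = -1/41 (Z = 1/(-41) = -1/41 ≈ -0.024390)
C = 0 (C = -5*0*(-5) = 0*(-5) = 0)
(C*Z)*(-43) = (0*(-1/41))*(-43) = 0*(-43) = 0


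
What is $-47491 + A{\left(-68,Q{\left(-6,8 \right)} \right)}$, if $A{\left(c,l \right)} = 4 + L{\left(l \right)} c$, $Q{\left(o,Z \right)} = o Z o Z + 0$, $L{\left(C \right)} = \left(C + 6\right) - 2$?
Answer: $-204431$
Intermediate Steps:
$L{\left(C \right)} = 4 + C$ ($L{\left(C \right)} = \left(6 + C\right) - 2 = 4 + C$)
$Q{\left(o,Z \right)} = Z^{2} o^{2}$ ($Q{\left(o,Z \right)} = Z o o Z + 0 = Z o^{2} Z + 0 = Z^{2} o^{2} + 0 = Z^{2} o^{2}$)
$A{\left(c,l \right)} = 4 + c \left(4 + l\right)$ ($A{\left(c,l \right)} = 4 + \left(4 + l\right) c = 4 + c \left(4 + l\right)$)
$-47491 + A{\left(-68,Q{\left(-6,8 \right)} \right)} = -47491 + \left(4 - 68 \left(4 + 8^{2} \left(-6\right)^{2}\right)\right) = -47491 + \left(4 - 68 \left(4 + 64 \cdot 36\right)\right) = -47491 + \left(4 - 68 \left(4 + 2304\right)\right) = -47491 + \left(4 - 156944\right) = -47491 - 156940 = -204431$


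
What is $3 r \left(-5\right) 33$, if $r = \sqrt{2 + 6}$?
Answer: $- 990 \sqrt{2} \approx -1400.1$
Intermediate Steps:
$r = 2 \sqrt{2}$ ($r = \sqrt{8} = 2 \sqrt{2} \approx 2.8284$)
$3 r \left(-5\right) 33 = 3 \cdot 2 \sqrt{2} \left(-5\right) 33 = 6 \sqrt{2} \left(-5\right) 33 = - 30 \sqrt{2} \cdot 33 = - 990 \sqrt{2}$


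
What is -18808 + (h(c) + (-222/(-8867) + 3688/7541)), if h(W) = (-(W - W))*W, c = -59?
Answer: -1257582236378/66866047 ≈ -18808.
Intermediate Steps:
h(W) = 0 (h(W) = (-1*0)*W = 0*W = 0)
-18808 + (h(c) + (-222/(-8867) + 3688/7541)) = -18808 + (0 + (-222/(-8867) + 3688/7541)) = -18808 + (0 + (-222*(-1/8867) + 3688*(1/7541))) = -18808 + (0 + (222/8867 + 3688/7541)) = -18808 + (0 + 34375598/66866047) = -18808 + 34375598/66866047 = -1257582236378/66866047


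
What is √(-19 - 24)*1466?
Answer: 1466*I*√43 ≈ 9613.2*I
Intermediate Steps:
√(-19 - 24)*1466 = √(-43)*1466 = (I*√43)*1466 = 1466*I*√43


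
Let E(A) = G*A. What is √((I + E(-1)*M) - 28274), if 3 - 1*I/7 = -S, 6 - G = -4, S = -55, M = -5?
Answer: 2*I*√7147 ≈ 169.08*I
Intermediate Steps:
G = 10 (G = 6 - 1*(-4) = 6 + 4 = 10)
E(A) = 10*A
I = -364 (I = 21 - (-7)*(-55) = 21 - 7*55 = 21 - 385 = -364)
√((I + E(-1)*M) - 28274) = √((-364 + (10*(-1))*(-5)) - 28274) = √((-364 - 10*(-5)) - 28274) = √((-364 + 50) - 28274) = √(-314 - 28274) = √(-28588) = 2*I*√7147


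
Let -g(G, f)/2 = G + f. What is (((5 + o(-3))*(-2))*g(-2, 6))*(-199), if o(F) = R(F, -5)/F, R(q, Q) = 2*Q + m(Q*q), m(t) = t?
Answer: -31840/3 ≈ -10613.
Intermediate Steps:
R(q, Q) = 2*Q + Q*q
o(F) = (-10 - 5*F)/F (o(F) = (-5*(2 + F))/F = (-10 - 5*F)/F)
g(G, f) = -2*G - 2*f (g(G, f) = -2*(G + f) = -2*G - 2*f)
(((5 + o(-3))*(-2))*g(-2, 6))*(-199) = (((5 + (-5 - 10/(-3)))*(-2))*(-2*(-2) - 2*6))*(-199) = (((5 + (-5 - 10*(-⅓)))*(-2))*(4 - 12))*(-199) = (((5 + (-5 + 10/3))*(-2))*(-8))*(-199) = (((5 - 5/3)*(-2))*(-8))*(-199) = (((10/3)*(-2))*(-8))*(-199) = -20/3*(-8)*(-199) = (160/3)*(-199) = -31840/3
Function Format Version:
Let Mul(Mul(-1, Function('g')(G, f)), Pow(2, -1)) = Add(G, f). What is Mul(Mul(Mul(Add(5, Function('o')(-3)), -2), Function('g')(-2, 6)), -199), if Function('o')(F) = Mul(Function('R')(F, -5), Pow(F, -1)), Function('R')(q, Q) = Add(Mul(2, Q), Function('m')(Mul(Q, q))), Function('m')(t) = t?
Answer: Rational(-31840, 3) ≈ -10613.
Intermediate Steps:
Function('R')(q, Q) = Add(Mul(2, Q), Mul(Q, q))
Function('o')(F) = Mul(Pow(F, -1), Add(-10, Mul(-5, F))) (Function('o')(F) = Mul(Mul(-5, Add(2, F)), Pow(F, -1)) = Mul(Add(-10, Mul(-5, F)), Pow(F, -1)) = Mul(Pow(F, -1), Add(-10, Mul(-5, F))))
Function('g')(G, f) = Add(Mul(-2, G), Mul(-2, f)) (Function('g')(G, f) = Mul(-2, Add(G, f)) = Add(Mul(-2, G), Mul(-2, f)))
Mul(Mul(Mul(Add(5, Function('o')(-3)), -2), Function('g')(-2, 6)), -199) = Mul(Mul(Mul(Add(5, Add(-5, Mul(-10, Pow(-3, -1)))), -2), Add(Mul(-2, -2), Mul(-2, 6))), -199) = Mul(Mul(Mul(Add(5, Add(-5, Mul(-10, Rational(-1, 3)))), -2), Add(4, -12)), -199) = Mul(Mul(Mul(Add(5, Add(-5, Rational(10, 3))), -2), -8), -199) = Mul(Mul(Mul(Add(5, Rational(-5, 3)), -2), -8), -199) = Mul(Mul(Mul(Rational(10, 3), -2), -8), -199) = Mul(Mul(Rational(-20, 3), -8), -199) = Mul(Rational(160, 3), -199) = Rational(-31840, 3)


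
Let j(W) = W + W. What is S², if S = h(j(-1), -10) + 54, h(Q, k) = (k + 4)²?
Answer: 8100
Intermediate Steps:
j(W) = 2*W
h(Q, k) = (4 + k)²
S = 90 (S = (4 - 10)² + 54 = (-6)² + 54 = 36 + 54 = 90)
S² = 90² = 8100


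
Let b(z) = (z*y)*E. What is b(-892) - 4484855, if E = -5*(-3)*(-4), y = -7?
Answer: -4859495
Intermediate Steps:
E = -60 (E = 15*(-4) = -60)
b(z) = 420*z (b(z) = (z*(-7))*(-60) = -7*z*(-60) = 420*z)
b(-892) - 4484855 = 420*(-892) - 4484855 = -374640 - 4484855 = -4859495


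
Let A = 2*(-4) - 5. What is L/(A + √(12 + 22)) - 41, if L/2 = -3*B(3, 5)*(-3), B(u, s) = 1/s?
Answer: -3101/75 - 2*√34/75 ≈ -41.502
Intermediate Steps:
A = -13 (A = -8 - 5 = -13)
L = 18/5 (L = 2*(-3/5*(-3)) = 2*(-3*⅕*(-3)) = 2*(-⅗*(-3)) = 2*(9/5) = 18/5 ≈ 3.6000)
L/(A + √(12 + 22)) - 41 = (18/5)/(-13 + √(12 + 22)) - 41 = (18/5)/(-13 + √34) - 41 = 18/(5*(-13 + √34)) - 41 = -41 + 18/(5*(-13 + √34))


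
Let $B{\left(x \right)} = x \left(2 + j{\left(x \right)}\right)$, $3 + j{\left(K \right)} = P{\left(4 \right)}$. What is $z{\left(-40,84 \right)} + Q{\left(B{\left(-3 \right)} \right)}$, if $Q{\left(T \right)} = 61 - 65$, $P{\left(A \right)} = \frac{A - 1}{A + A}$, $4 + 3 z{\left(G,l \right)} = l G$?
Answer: $- \frac{3376}{3} \approx -1125.3$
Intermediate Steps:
$z{\left(G,l \right)} = - \frac{4}{3} + \frac{G l}{3}$ ($z{\left(G,l \right)} = - \frac{4}{3} + \frac{l G}{3} = - \frac{4}{3} + \frac{G l}{3}$)
$P{\left(A \right)} = \frac{-1 + A}{2 A}$
$j{\left(K \right)} = - \frac{21}{8}$ ($j{\left(K \right)} = -3 + \frac{-1 + 4}{2 \cdot 4} = -3 + \frac{1}{2} \cdot \frac{1}{4} \cdot 3 = -3 + \frac{3}{8} = - \frac{21}{8}$)
$B{\left(x \right)} = - \frac{5 x}{8}$ ($B{\left(x \right)} = x \left(2 - \frac{21}{8}\right) = x \left(- \frac{5}{8}\right) = - \frac{5 x}{8}$)
$Q{\left(T \right)} = -4$ ($Q{\left(T \right)} = 61 - 65 = -4$)
$z{\left(-40,84 \right)} + Q{\left(B{\left(-3 \right)} \right)} = \left(- \frac{4}{3} + \frac{1}{3} \left(-40\right) 84\right) - 4 = \left(- \frac{4}{3} - 1120\right) - 4 = - \frac{3364}{3} - 4 = - \frac{3376}{3}$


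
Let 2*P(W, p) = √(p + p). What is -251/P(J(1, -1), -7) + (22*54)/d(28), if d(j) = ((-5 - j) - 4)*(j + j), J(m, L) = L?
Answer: -297/518 + 251*I*√14/7 ≈ -0.57336 + 134.17*I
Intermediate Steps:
P(W, p) = √2*√p/2 (P(W, p) = √(p + p)/2 = √(2*p)/2 = (√2*√p)/2 = √2*√p/2)
d(j) = 2*j*(-9 - j) (d(j) = (-9 - j)*(2*j) = 2*j*(-9 - j))
-251/P(J(1, -1), -7) + (22*54)/d(28) = -251*(-I*√14/7) + (22*54)/((-2*28*(9 + 28))) = -251*(-I*√14/7) + 1188/((-2*28*37)) = -251*(-I*√14/7) + 1188/(-2072) = -(-251)*I*√14/7 + 1188*(-1/2072) = 251*I*√14/7 - 297/518 = -297/518 + 251*I*√14/7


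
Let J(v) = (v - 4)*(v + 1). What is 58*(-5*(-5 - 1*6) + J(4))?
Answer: 3190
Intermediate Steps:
J(v) = (1 + v)*(-4 + v) (J(v) = (-4 + v)*(1 + v) = (1 + v)*(-4 + v))
58*(-5*(-5 - 1*6) + J(4)) = 58*(-5*(-5 - 1*6) + (-4 + 4² - 3*4)) = 58*(-5*(-5 - 6) + (-4 + 16 - 12)) = 58*(-5*(-11) + 0) = 58*(55 + 0) = 58*55 = 3190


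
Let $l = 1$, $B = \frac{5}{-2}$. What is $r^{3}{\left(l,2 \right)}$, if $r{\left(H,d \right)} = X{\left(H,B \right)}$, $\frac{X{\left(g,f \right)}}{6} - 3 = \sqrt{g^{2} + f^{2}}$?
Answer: $19926 + 3699 \sqrt{29} \approx 39846.0$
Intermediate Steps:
$B = - \frac{5}{2}$ ($B = 5 \left(- \frac{1}{2}\right) = - \frac{5}{2} \approx -2.5$)
$X{\left(g,f \right)} = 18 + 6 \sqrt{f^{2} + g^{2}}$ ($X{\left(g,f \right)} = 18 + 6 \sqrt{g^{2} + f^{2}} = 18 + 6 \sqrt{f^{2} + g^{2}}$)
$r{\left(H,d \right)} = 18 + 6 \sqrt{\frac{25}{4} + H^{2}}$ ($r{\left(H,d \right)} = 18 + 6 \sqrt{\left(- \frac{5}{2}\right)^{2} + H^{2}} = 18 + 6 \sqrt{\frac{25}{4} + H^{2}}$)
$r^{3}{\left(l,2 \right)} = \left(18 + 3 \sqrt{25 + 4 \cdot 1^{2}}\right)^{3} = \left(18 + 3 \sqrt{25 + 4 \cdot 1}\right)^{3} = \left(18 + 3 \sqrt{25 + 4}\right)^{3} = \left(18 + 3 \sqrt{29}\right)^{3}$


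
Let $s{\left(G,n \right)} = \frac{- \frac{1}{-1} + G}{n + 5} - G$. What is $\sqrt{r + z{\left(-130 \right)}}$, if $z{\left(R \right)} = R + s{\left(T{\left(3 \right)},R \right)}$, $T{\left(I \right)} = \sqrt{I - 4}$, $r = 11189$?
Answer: $\frac{\sqrt{6911870 - 630 i}}{25} \approx 105.16 - 0.0047926 i$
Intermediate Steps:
$T{\left(I \right)} = \sqrt{-4 + I}$
$s{\left(G,n \right)} = - G + \frac{1 + G}{5 + n}$ ($s{\left(G,n \right)} = \frac{\left(-1\right) \left(-1\right) + G}{5 + n} - G = \frac{1 + G}{5 + n} - G = - G + \frac{1 + G}{5 + n}$)
$z{\left(R \right)} = R + \frac{1 - 4 i - i R}{5 + R}$ ($z{\left(R \right)} = R + \frac{1 - 4 \sqrt{-4 + 3} - \sqrt{-4 + 3} R}{5 + R} = R + \frac{1 - 4 \sqrt{-1} - \sqrt{-1} R}{5 + R} = R + \frac{1 - 4 i - i R}{5 + R}$)
$\sqrt{r + z{\left(-130 \right)}} = \sqrt{11189 + \frac{1 - 4 i - 130 \left(5 - 130\right) - i \left(-130\right)}{5 - 130}} = \sqrt{11189 + \frac{1 - 4 i - -16250 + 130 i}{-125}} = \sqrt{11189 - \frac{1 - 4 i + 16250 + 130 i}{125}} = \sqrt{11189 - \frac{16251 + 126 i}{125}} = \sqrt{11189 - \left(\frac{16251}{125} + \frac{126 i}{125}\right)} = \sqrt{\frac{1382374}{125} - \frac{126 i}{125}}$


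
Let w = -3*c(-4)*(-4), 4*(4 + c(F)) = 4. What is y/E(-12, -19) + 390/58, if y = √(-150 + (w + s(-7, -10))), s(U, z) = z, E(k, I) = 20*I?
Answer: 195/29 - 7*I/190 ≈ 6.7241 - 0.036842*I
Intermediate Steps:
c(F) = -3 (c(F) = -4 + (¼)*4 = -4 + 1 = -3)
w = -36 (w = -3*(-3)*(-4) = 9*(-4) = -36)
y = 14*I (y = √(-150 + (-36 - 10)) = √(-150 - 46) = √(-196) = 14*I ≈ 14.0*I)
y/E(-12, -19) + 390/58 = (14*I)/((20*(-19))) + 390/58 = (14*I)/(-380) + 390*(1/58) = (14*I)*(-1/380) + 195/29 = -7*I/190 + 195/29 = 195/29 - 7*I/190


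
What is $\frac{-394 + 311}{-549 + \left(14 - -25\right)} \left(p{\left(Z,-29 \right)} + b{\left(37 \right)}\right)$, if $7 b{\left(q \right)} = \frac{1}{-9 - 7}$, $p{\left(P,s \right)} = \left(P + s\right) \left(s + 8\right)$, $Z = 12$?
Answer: $\frac{3318589}{57120} \approx 58.099$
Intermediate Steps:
$p{\left(P,s \right)} = \left(8 + s\right) \left(P + s\right)$ ($p{\left(P,s \right)} = \left(P + s\right) \left(8 + s\right) = \left(8 + s\right) \left(P + s\right)$)
$b{\left(q \right)} = - \frac{1}{112}$ ($b{\left(q \right)} = \frac{1}{7 \left(-9 - 7\right)} = \frac{1}{7 \left(-16\right)} = \frac{1}{7} \left(- \frac{1}{16}\right) = - \frac{1}{112}$)
$\frac{-394 + 311}{-549 + \left(14 - -25\right)} \left(p{\left(Z,-29 \right)} + b{\left(37 \right)}\right) = \frac{-394 + 311}{-549 + \left(14 - -25\right)} \left(\left(\left(-29\right)^{2} + 8 \cdot 12 + 8 \left(-29\right) + 12 \left(-29\right)\right) - \frac{1}{112}\right) = - \frac{83}{-549 + \left(14 + 25\right)} \left(\left(841 + 96 - 232 - 348\right) - \frac{1}{112}\right) = - \frac{83}{-549 + 39} \left(357 - \frac{1}{112}\right) = - \frac{83}{-510} \cdot \frac{39983}{112} = \left(-83\right) \left(- \frac{1}{510}\right) \frac{39983}{112} = \frac{83}{510} \cdot \frac{39983}{112} = \frac{3318589}{57120}$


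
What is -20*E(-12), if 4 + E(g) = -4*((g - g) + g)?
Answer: -880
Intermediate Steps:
E(g) = -4 - 4*g (E(g) = -4 - 4*((g - g) + g) = -4 - 4*(0 + g) = -4 - 4*g)
-20*E(-12) = -20*(-4 - 4*(-12)) = -20*(-4 + 48) = -20*44 = -880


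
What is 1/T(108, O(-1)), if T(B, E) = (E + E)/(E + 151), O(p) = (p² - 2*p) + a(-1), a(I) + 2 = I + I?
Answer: -75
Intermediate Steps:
a(I) = -2 + 2*I (a(I) = -2 + (I + I) = -2 + 2*I)
O(p) = -4 + p² - 2*p (O(p) = (p² - 2*p) + (-2 + 2*(-1)) = (p² - 2*p) + (-2 - 2) = (p² - 2*p) - 4 = -4 + p² - 2*p)
T(B, E) = 2*E/(151 + E) (T(B, E) = (2*E)/(151 + E) = 2*E/(151 + E))
1/T(108, O(-1)) = 1/(2*(-4 + (-1)² - 2*(-1))/(151 + (-4 + (-1)² - 2*(-1)))) = 1/(2*(-4 + 1 + 2)/(151 + (-4 + 1 + 2))) = 1/(2*(-1)/(151 - 1)) = 1/(2*(-1)/150) = 1/(2*(-1)*(1/150)) = 1/(-1/75) = -75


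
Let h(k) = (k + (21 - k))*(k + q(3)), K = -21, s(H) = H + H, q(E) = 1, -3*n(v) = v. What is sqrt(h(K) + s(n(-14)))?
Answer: 4*I*sqrt(231)/3 ≈ 20.265*I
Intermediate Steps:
n(v) = -v/3
s(H) = 2*H
h(k) = 21 + 21*k (h(k) = (k + (21 - k))*(k + 1) = 21*(1 + k) = 21 + 21*k)
sqrt(h(K) + s(n(-14))) = sqrt((21 + 21*(-21)) + 2*(-1/3*(-14))) = sqrt((21 - 441) + 2*(14/3)) = sqrt(-420 + 28/3) = sqrt(-1232/3) = 4*I*sqrt(231)/3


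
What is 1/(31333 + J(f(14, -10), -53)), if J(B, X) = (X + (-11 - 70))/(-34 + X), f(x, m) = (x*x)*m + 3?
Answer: 87/2726105 ≈ 3.1914e-5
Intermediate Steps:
f(x, m) = 3 + m*x² (f(x, m) = x²*m + 3 = m*x² + 3 = 3 + m*x²)
J(B, X) = (-81 + X)/(-34 + X) (J(B, X) = (X - 81)/(-34 + X) = (-81 + X)/(-34 + X))
1/(31333 + J(f(14, -10), -53)) = 1/(31333 + (-81 - 53)/(-34 - 53)) = 1/(31333 - 134/(-87)) = 1/(31333 - 1/87*(-134)) = 1/(31333 + 134/87) = 1/(2726105/87) = 87/2726105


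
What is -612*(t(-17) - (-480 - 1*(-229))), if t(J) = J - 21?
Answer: -130356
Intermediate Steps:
t(J) = -21 + J
-612*(t(-17) - (-480 - 1*(-229))) = -612*((-21 - 17) - (-480 - 1*(-229))) = -612*(-38 - (-480 + 229)) = -612*(-38 - 1*(-251)) = -612*(-38 + 251) = -612*213 = -130356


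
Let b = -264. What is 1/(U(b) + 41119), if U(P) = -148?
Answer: 1/40971 ≈ 2.4408e-5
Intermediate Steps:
1/(U(b) + 41119) = 1/(-148 + 41119) = 1/40971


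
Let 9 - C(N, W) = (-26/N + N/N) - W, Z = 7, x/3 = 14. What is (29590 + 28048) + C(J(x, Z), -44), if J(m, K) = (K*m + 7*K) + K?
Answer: 10080363/175 ≈ 57602.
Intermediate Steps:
x = 42 (x = 3*14 = 42)
J(m, K) = 8*K + K*m (J(m, K) = (7*K + K*m) + K = 8*K + K*m)
C(N, W) = 8 + W + 26/N (C(N, W) = 9 - ((-26/N + N/N) - W) = 9 - ((-26/N + 1) - W) = 9 - ((1 - 26/N) - W) = 9 - (1 - W - 26/N) = 9 + (-1 + W + 26/N) = 8 + W + 26/N)
(29590 + 28048) + C(J(x, Z), -44) = (29590 + 28048) + (8 - 44 + 26/((7*(8 + 42)))) = 57638 + (8 - 44 + 26/((7*50))) = 57638 + (8 - 44 + 26/350) = 57638 + (8 - 44 + 26*(1/350)) = 57638 + (8 - 44 + 13/175) = 57638 - 6287/175 = 10080363/175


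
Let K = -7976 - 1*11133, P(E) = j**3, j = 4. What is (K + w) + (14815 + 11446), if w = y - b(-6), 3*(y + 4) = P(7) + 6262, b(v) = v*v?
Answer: 27662/3 ≈ 9220.7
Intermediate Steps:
b(v) = v**2
P(E) = 64 (P(E) = 4**3 = 64)
y = 6314/3 (y = -4 + (64 + 6262)/3 = -4 + (1/3)*6326 = -4 + 6326/3 = 6314/3 ≈ 2104.7)
K = -19109 (K = -7976 - 11133 = -19109)
w = 6206/3 (w = 6314/3 - 1*(-6)**2 = 6314/3 - 1*36 = 6314/3 - 36 = 6206/3 ≈ 2068.7)
(K + w) + (14815 + 11446) = (-19109 + 6206/3) + (14815 + 11446) = -51121/3 + 26261 = 27662/3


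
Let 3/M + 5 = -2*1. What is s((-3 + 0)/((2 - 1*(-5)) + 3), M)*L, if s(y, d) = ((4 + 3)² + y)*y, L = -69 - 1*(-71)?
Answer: -1461/50 ≈ -29.220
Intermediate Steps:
M = -3/7 (M = 3/(-5 - 2*1) = 3/(-5 - 2) = 3/(-7) = 3*(-⅐) = -3/7 ≈ -0.42857)
L = 2 (L = -69 + 71 = 2)
s(y, d) = y*(49 + y) (s(y, d) = (7² + y)*y = (49 + y)*y = y*(49 + y))
s((-3 + 0)/((2 - 1*(-5)) + 3), M)*L = (((-3 + 0)/((2 - 1*(-5)) + 3))*(49 + (-3 + 0)/((2 - 1*(-5)) + 3)))*2 = ((-3/((2 + 5) + 3))*(49 - 3/((2 + 5) + 3)))*2 = ((-3/(7 + 3))*(49 - 3/(7 + 3)))*2 = ((-3/10)*(49 - 3/10))*2 = ((-3*⅒)*(49 - 3*⅒))*2 = -3*(49 - 3/10)/10*2 = -3/10*487/10*2 = -1461/100*2 = -1461/50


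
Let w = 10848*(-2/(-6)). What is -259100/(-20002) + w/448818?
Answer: 29090267758/2244314409 ≈ 12.962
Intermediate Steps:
w = 3616 (w = 10848*(-2*(-⅙)) = 10848*(⅓) = 3616)
-259100/(-20002) + w/448818 = -259100/(-20002) + 3616/448818 = -259100*(-1/20002) + 3616*(1/448818) = 129550/10001 + 1808/224409 = 29090267758/2244314409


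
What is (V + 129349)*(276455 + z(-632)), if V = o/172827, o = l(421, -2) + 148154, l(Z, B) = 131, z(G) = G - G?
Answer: 6180192414906140/172827 ≈ 3.5759e+10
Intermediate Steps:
z(G) = 0
o = 148285 (o = 131 + 148154 = 148285)
V = 148285/172827 ≈ 0.85800
(V + 129349)*(276455 + z(-632)) = (148285/172827 + 129349)*(276455 + 0) = (22355147908/172827)*276455 = 6180192414906140/172827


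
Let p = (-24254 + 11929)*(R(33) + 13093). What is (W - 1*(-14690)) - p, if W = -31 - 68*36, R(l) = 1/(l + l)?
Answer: 10651319101/66 ≈ 1.6138e+8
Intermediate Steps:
R(l) = 1/(2*l)
W = -2479 (W = -31 - 2448 = -2479)
p = -10650513175/66 (p = (-24254 + 11929)*((½)/33 + 13093) = -12325*((½)*(1/33) + 13093) = -12325*(1/66 + 13093) = -12325*864139/66 = -10650513175/66 ≈ -1.6137e+8)
(W - 1*(-14690)) - p = (-2479 - 1*(-14690)) - 1*(-10650513175/66) = (-2479 + 14690) + 10650513175/66 = 12211 + 10650513175/66 = 10651319101/66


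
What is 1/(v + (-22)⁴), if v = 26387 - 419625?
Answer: -1/158982 ≈ -6.2900e-6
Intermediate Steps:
v = -393238
1/(v + (-22)⁴) = 1/(-393238 + (-22)⁴) = 1/(-393238 + 234256) = 1/(-158982) = -1/158982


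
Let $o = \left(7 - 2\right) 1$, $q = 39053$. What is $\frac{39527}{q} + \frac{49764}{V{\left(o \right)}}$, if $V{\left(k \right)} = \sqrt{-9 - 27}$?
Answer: $\frac{39527}{39053} - 8294 i \approx 1.0121 - 8294.0 i$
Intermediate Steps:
$o = 5$ ($o = 5 \cdot 1 = 5$)
$V{\left(k \right)} = 6 i$ ($V{\left(k \right)} = \sqrt{-36} = 6 i$)
$\frac{39527}{q} + \frac{49764}{V{\left(o \right)}} = \frac{39527}{39053} + \frac{49764}{6 i} = 39527 \cdot \frac{1}{39053} + 49764 \left(- \frac{i}{6}\right) = \frac{39527}{39053} - 8294 i$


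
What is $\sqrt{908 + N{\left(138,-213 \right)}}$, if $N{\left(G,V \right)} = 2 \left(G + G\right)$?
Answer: $2 \sqrt{365} \approx 38.21$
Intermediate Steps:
$N{\left(G,V \right)} = 4 G$ ($N{\left(G,V \right)} = 2 \cdot 2 G = 4 G$)
$\sqrt{908 + N{\left(138,-213 \right)}} = \sqrt{908 + 4 \cdot 138} = \sqrt{908 + 552} = \sqrt{1460} = 2 \sqrt{365}$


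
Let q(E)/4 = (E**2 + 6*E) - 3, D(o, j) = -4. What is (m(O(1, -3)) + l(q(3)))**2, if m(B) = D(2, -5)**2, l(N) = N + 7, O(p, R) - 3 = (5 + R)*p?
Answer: 14161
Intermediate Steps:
q(E) = -12 + 4*E**2 + 24*E (q(E) = 4*((E**2 + 6*E) - 3) = 4*(-3 + E**2 + 6*E) = -12 + 4*E**2 + 24*E)
O(p, R) = 3 + p*(5 + R) (O(p, R) = 3 + (5 + R)*p = 3 + p*(5 + R))
l(N) = 7 + N
m(B) = 16 (m(B) = (-4)**2 = 16)
(m(O(1, -3)) + l(q(3)))**2 = (16 + (7 + (-12 + 4*3**2 + 24*3)))**2 = (16 + (7 + (-12 + 4*9 + 72)))**2 = (16 + (7 + (-12 + 36 + 72)))**2 = (16 + (7 + 96))**2 = (16 + 103)**2 = 119**2 = 14161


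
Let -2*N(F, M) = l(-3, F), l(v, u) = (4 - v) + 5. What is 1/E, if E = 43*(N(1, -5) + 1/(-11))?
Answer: -11/2881 ≈ -0.0038181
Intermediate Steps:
l(v, u) = 9 - v
N(F, M) = -6 (N(F, M) = -(9 - 1*(-3))/2 = -(9 + 3)/2 = -½*12 = -6)
E = -2881/11 (E = 43*(-6 + 1/(-11)) = 43*(-6 - 1/11) = 43*(-67/11) = -2881/11 ≈ -261.91)
1/E = 1/(-2881/11) = -11/2881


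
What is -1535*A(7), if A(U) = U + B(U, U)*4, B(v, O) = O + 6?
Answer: -90565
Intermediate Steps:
B(v, O) = 6 + O
A(U) = 24 + 5*U (A(U) = U + (6 + U)*4 = U + (24 + 4*U) = 24 + 5*U)
-1535*A(7) = -1535*(24 + 5*7) = -1535*(24 + 35) = -1535*59 = -90565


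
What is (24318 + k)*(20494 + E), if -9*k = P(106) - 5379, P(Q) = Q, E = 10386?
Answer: 6921288800/9 ≈ 7.6903e+8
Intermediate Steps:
k = 5273/9 (k = -(106 - 5379)/9 = -⅑*(-5273) = 5273/9 ≈ 585.89)
(24318 + k)*(20494 + E) = (24318 + 5273/9)*(20494 + 10386) = (224135/9)*30880 = 6921288800/9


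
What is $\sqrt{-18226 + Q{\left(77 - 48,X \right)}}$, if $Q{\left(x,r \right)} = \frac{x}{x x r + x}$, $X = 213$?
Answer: $\frac{i \sqrt{695644202406}}{6178} \approx 135.0 i$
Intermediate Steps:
$Q{\left(x,r \right)} = \frac{x}{x + r x^{2}}$ ($Q{\left(x,r \right)} = \frac{x}{x^{2} r + x} = \frac{x}{r x^{2} + x} = \frac{x}{x + r x^{2}}$)
$\sqrt{-18226 + Q{\left(77 - 48,X \right)}} = \sqrt{-18226 + \frac{1}{1 + 213 \left(77 - 48\right)}} = \sqrt{-18226 + \frac{1}{1 + 213 \cdot 29}} = \sqrt{-18226 + \frac{1}{1 + 6177}} = \sqrt{-18226 + \frac{1}{6178}} = \sqrt{- \frac{112600227}{6178}} = \frac{i \sqrt{695644202406}}{6178}$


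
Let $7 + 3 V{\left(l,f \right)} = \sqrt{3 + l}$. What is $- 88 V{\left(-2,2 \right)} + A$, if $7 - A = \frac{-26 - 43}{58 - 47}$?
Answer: $\frac{2082}{11} \approx 189.27$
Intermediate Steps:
$A = \frac{146}{11}$ ($A = 7 - \frac{-26 - 43}{58 - 47} = 7 - - \frac{69}{11} = 7 + \frac{69}{11} = \frac{146}{11} \approx 13.273$)
$V{\left(l,f \right)} = - \frac{7}{3} + \frac{\sqrt{3 + l}}{3}$
$- 88 V{\left(-2,2 \right)} + A = - 88 \left(- \frac{7}{3} + \frac{\sqrt{3 - 2}}{3}\right) + \frac{146}{11} = - 88 \left(- \frac{7}{3} + \frac{\sqrt{1}}{3}\right) + \frac{146}{11} = - 88 \left(- \frac{7}{3} + \frac{1}{3} \cdot 1\right) + \frac{146}{11} = - 88 \left(- \frac{7}{3} + \frac{1}{3}\right) + \frac{146}{11} = \left(-88\right) \left(-2\right) + \frac{146}{11} = 176 + \frac{146}{11} = \frac{2082}{11}$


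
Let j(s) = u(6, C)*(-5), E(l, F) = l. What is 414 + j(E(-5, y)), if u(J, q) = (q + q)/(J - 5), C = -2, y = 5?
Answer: 434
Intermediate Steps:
u(J, q) = 2*q/(-5 + J) (u(J, q) = (2*q)/(-5 + J) = 2*q/(-5 + J))
j(s) = 20 (j(s) = (2*(-2)/(-5 + 6))*(-5) = (2*(-2)/1)*(-5) = (2*(-2)*1)*(-5) = -4*(-5) = 20)
414 + j(E(-5, y)) = 414 + 20 = 434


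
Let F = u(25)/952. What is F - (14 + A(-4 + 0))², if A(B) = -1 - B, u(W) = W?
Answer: -275103/952 ≈ -288.97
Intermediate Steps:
F = 25/952 ≈ 0.026260
F - (14 + A(-4 + 0))² = 25/952 - (14 + (-1 - (-4 + 0)))² = 25/952 - (14 + (-1 - 1*(-4)))² = 25/952 - (14 + (-1 + 4))² = 25/952 - (14 + 3)² = 25/952 - 1*17² = 25/952 - 1*289 = 25/952 - 289 = -275103/952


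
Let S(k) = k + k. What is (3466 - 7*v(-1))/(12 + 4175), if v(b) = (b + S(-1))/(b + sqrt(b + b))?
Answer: 3459/4187 - 7*I*sqrt(2)/4187 ≈ 0.82613 - 0.0023643*I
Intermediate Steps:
S(k) = 2*k
v(b) = (-2 + b)/(b + sqrt(2)*sqrt(b)) (v(b) = (b + 2*(-1))/(b + sqrt(b + b)) = (b - 2)/(b + sqrt(2*b)) = (-2 + b)/(b + sqrt(2)*sqrt(b)))
(3466 - 7*v(-1))/(12 + 4175) = (3466 - 7*(-2 - 1)/(-1 + sqrt(2)*sqrt(-1)))/(12 + 4175) = (3466 - 7*(-3)/(-1 + sqrt(2)*I))/4187 = (3466 - 7*(-3)/(-1 + I*sqrt(2)))*(1/4187) = (3466 - (-21)/(-1 + I*sqrt(2)))*(1/4187) = (3466 + 21/(-1 + I*sqrt(2)))*(1/4187) = 3466/4187 + 21/(4187*(-1 + I*sqrt(2)))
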